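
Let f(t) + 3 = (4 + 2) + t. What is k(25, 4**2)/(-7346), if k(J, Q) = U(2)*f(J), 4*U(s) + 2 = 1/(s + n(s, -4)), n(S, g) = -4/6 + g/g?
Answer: 11/7346 ≈ 0.0014974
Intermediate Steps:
n(S, g) = 1/3 (n(S, g) = -4*1/6 + 1 = -2/3 + 1 = 1/3)
U(s) = -1/2 + 1/(4*(1/3 + s)) (U(s) = -1/2 + 1/(4*(s + 1/3)) = -1/2 + 1/(4*(1/3 + s)))
f(t) = 3 + t (f(t) = -3 + ((4 + 2) + t) = -3 + (6 + t) = 3 + t)
k(J, Q) = -33/28 - 11*J/28 (k(J, Q) = ((1 - 6*2)/(4*(1 + 3*2)))*(3 + J) = ((1 - 12)/(4*(1 + 6)))*(3 + J) = ((1/4)*(-11)/7)*(3 + J) = ((1/4)*(1/7)*(-11))*(3 + J) = -11*(3 + J)/28 = -33/28 - 11*J/28)
k(25, 4**2)/(-7346) = (-33/28 - 11/28*25)/(-7346) = (-33/28 - 275/28)*(-1/7346) = -11*(-1/7346) = 11/7346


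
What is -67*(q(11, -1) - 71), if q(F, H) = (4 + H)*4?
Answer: 3953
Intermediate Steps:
q(F, H) = 16 + 4*H
-67*(q(11, -1) - 71) = -67*((16 + 4*(-1)) - 71) = -67*((16 - 4) - 71) = -67*(12 - 71) = -67*(-59) = 3953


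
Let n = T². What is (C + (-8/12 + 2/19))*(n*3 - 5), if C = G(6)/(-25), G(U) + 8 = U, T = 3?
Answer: -15092/1425 ≈ -10.591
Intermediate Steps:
n = 9 (n = 3² = 9)
G(U) = -8 + U
C = 2/25 (C = (-8 + 6)/(-25) = -2*(-1/25) = 2/25 ≈ 0.080000)
(C + (-8/12 + 2/19))*(n*3 - 5) = (2/25 + (-8/12 + 2/19))*(9*3 - 5) = (2/25 + (-8*1/12 + 2*(1/19)))*(27 - 5) = (2/25 + (-⅔ + 2/19))*22 = (2/25 - 32/57)*22 = -686/1425*22 = -15092/1425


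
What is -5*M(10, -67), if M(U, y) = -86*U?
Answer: 4300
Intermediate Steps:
-5*M(10, -67) = -(-430)*10 = -5*(-860) = 4300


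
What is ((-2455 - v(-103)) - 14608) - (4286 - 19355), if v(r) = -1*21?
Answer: -1973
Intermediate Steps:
v(r) = -21
((-2455 - v(-103)) - 14608) - (4286 - 19355) = ((-2455 - 1*(-21)) - 14608) - (4286 - 19355) = ((-2455 + 21) - 14608) - 1*(-15069) = (-2434 - 14608) + 15069 = -17042 + 15069 = -1973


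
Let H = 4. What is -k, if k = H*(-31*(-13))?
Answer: -1612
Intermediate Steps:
k = 1612 (k = 4*(-31*(-13)) = 4*403 = 1612)
-k = -1*1612 = -1612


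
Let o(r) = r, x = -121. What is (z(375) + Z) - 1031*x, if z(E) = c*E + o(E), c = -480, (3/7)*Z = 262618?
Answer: 1673704/3 ≈ 5.5790e+5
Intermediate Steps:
Z = 1838326/3 (Z = (7/3)*262618 = 1838326/3 ≈ 6.1278e+5)
z(E) = -479*E (z(E) = -480*E + E = -479*E)
(z(375) + Z) - 1031*x = (-479*375 + 1838326/3) - 1031*(-121) = (-179625 + 1838326/3) + 124751 = 1299451/3 + 124751 = 1673704/3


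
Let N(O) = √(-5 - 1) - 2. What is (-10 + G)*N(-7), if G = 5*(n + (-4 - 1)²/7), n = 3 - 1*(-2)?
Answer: -460/7 + 230*I*√6/7 ≈ -65.714 + 80.483*I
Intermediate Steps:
n = 5 (n = 3 + 2 = 5)
G = 300/7 (G = 5*(5 + (-4 - 1)²/7) = 5*(5 + (-5)²*(⅐)) = 5*(5 + 25*(⅐)) = 5*(5 + 25/7) = 5*(60/7) = 300/7 ≈ 42.857)
N(O) = -2 + I*√6 (N(O) = √(-6) - 2 = I*√6 - 2 = -2 + I*√6)
(-10 + G)*N(-7) = (-10 + 300/7)*(-2 + I*√6) = 230*(-2 + I*√6)/7 = -460/7 + 230*I*√6/7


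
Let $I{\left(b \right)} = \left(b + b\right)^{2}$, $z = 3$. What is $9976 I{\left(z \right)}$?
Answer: $359136$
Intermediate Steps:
$I{\left(b \right)} = 4 b^{2}$ ($I{\left(b \right)} = \left(2 b\right)^{2} = 4 b^{2}$)
$9976 I{\left(z \right)} = 9976 \cdot 4 \cdot 3^{2} = 9976 \cdot 4 \cdot 9 = 9976 \cdot 36 = 359136$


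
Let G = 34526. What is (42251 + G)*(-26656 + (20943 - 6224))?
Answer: -916487049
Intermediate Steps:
(42251 + G)*(-26656 + (20943 - 6224)) = (42251 + 34526)*(-26656 + (20943 - 6224)) = 76777*(-26656 + 14719) = 76777*(-11937) = -916487049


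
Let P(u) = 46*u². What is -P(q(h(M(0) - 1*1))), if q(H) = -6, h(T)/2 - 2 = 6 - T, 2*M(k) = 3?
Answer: -1656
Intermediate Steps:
M(k) = 3/2 (M(k) = (½)*3 = 3/2)
h(T) = 16 - 2*T (h(T) = 4 + 2*(6 - T) = 4 + (12 - 2*T) = 16 - 2*T)
-P(q(h(M(0) - 1*1))) = -46*(-6)² = -46*36 = -1*1656 = -1656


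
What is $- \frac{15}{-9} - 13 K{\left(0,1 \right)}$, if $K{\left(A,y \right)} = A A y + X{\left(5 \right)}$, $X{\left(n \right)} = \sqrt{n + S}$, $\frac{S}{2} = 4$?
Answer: $\frac{5}{3} - 13 \sqrt{13} \approx -45.206$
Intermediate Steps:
$S = 8$ ($S = 2 \cdot 4 = 8$)
$X{\left(n \right)} = \sqrt{8 + n}$ ($X{\left(n \right)} = \sqrt{n + 8} = \sqrt{8 + n}$)
$K{\left(A,y \right)} = \sqrt{13} + y A^{2}$ ($K{\left(A,y \right)} = A A y + \sqrt{8 + 5} = A^{2} y + \sqrt{13} = y A^{2} + \sqrt{13} = \sqrt{13} + y A^{2}$)
$- \frac{15}{-9} - 13 K{\left(0,1 \right)} = - \frac{15}{-9} - 13 \left(\sqrt{13} + 1 \cdot 0^{2}\right) = \left(-15\right) \left(- \frac{1}{9}\right) - 13 \left(\sqrt{13} + 1 \cdot 0\right) = \frac{5}{3} - 13 \left(\sqrt{13} + 0\right) = \frac{5}{3} - 13 \sqrt{13}$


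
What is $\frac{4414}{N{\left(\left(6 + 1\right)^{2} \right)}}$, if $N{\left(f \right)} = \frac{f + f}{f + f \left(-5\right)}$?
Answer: $-8828$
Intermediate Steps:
$N{\left(f \right)} = - \frac{1}{2}$ ($N{\left(f \right)} = \frac{2 f}{f - 5 f} = \frac{2 f}{\left(-4\right) f} = 2 f \left(- \frac{1}{4 f}\right) = - \frac{1}{2}$)
$\frac{4414}{N{\left(\left(6 + 1\right)^{2} \right)}} = \frac{4414}{- \frac{1}{2}} = 4414 \left(-2\right) = -8828$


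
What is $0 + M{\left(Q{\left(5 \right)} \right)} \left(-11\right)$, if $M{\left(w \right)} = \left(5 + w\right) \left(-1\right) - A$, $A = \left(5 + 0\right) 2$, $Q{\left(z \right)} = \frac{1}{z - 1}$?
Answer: $\frac{671}{4} \approx 167.75$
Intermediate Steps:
$Q{\left(z \right)} = \frac{1}{-1 + z}$
$A = 10$ ($A = 5 \cdot 2 = 10$)
$M{\left(w \right)} = -15 - w$ ($M{\left(w \right)} = \left(5 + w\right) \left(-1\right) - 10 = \left(-5 - w\right) - 10 = -15 - w$)
$0 + M{\left(Q{\left(5 \right)} \right)} \left(-11\right) = 0 + \left(-15 - \frac{1}{-1 + 5}\right) \left(-11\right) = 0 + \left(-15 - \frac{1}{4}\right) \left(-11\right) = 0 - - \frac{671}{4} = 0 + \frac{671}{4} = \frac{671}{4}$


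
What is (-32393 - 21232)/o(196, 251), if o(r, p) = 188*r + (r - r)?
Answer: -53625/36848 ≈ -1.4553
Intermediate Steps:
o(r, p) = 188*r (o(r, p) = 188*r + 0 = 188*r)
(-32393 - 21232)/o(196, 251) = (-32393 - 21232)/((188*196)) = -53625/36848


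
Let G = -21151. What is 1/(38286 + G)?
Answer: 1/17135 ≈ 5.8360e-5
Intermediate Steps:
1/(38286 + G) = 1/(38286 - 21151) = 1/17135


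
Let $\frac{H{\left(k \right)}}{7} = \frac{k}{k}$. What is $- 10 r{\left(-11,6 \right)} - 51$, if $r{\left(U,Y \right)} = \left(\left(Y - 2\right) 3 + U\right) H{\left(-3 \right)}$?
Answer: $-121$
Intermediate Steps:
$H{\left(k \right)} = 7$ ($H{\left(k \right)} = 7 \frac{k}{k} = 7 \cdot 1 = 7$)
$r{\left(U,Y \right)} = -42 + 7 U + 21 Y$ ($r{\left(U,Y \right)} = \left(\left(Y - 2\right) 3 + U\right) 7 = \left(\left(-2 + Y\right) 3 + U\right) 7 = \left(\left(-6 + 3 Y\right) + U\right) 7 = \left(-6 + U + 3 Y\right) 7 = -42 + 7 U + 21 Y$)
$- 10 r{\left(-11,6 \right)} - 51 = - 10 \left(-42 + 7 \left(-11\right) + 21 \cdot 6\right) - 51 = - 10 \left(-42 - 77 + 126\right) - 51 = \left(-10\right) 7 - 51 = -70 - 51 = -121$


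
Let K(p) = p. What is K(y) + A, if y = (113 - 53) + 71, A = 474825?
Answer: 474956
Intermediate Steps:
y = 131 (y = 60 + 71 = 131)
K(y) + A = 131 + 474825 = 474956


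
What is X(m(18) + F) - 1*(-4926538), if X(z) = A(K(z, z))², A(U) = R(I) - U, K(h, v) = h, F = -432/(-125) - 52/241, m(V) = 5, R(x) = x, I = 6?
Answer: 4470914766651419/907515625 ≈ 4.9265e+6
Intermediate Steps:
F = 97612/30125 (F = -432*(-1/125) - 52*1/241 = 432/125 - 52/241 = 97612/30125 ≈ 3.2402)
A(U) = 6 - U
X(z) = (6 - z)²
X(m(18) + F) - 1*(-4926538) = (-6 + (5 + 97612/30125))² - 1*(-4926538) = (-6 + 248237/30125)² + 4926538 = (67487/30125)² + 4926538 = 4554495169/907515625 + 4926538 = 4470914766651419/907515625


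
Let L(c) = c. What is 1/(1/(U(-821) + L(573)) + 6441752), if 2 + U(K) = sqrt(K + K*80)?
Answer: 280962023795/1809887679114182217 + I*sqrt(821)/1809887679114182217 ≈ 1.5524e-7 + 1.5831e-17*I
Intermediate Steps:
U(K) = -2 + 9*sqrt(K) (U(K) = -2 + sqrt(K + K*80) = -2 + sqrt(K + 80*K) = -2 + sqrt(81*K) = -2 + 9*sqrt(K))
1/(1/(U(-821) + L(573)) + 6441752) = 1/(1/((-2 + 9*sqrt(-821)) + 573) + 6441752) = 1/(1/((-2 + 9*(I*sqrt(821))) + 573) + 6441752) = 1/(1/((-2 + 9*I*sqrt(821)) + 573) + 6441752) = 1/(1/(571 + 9*I*sqrt(821)) + 6441752) = 1/(6441752 + 1/(571 + 9*I*sqrt(821)))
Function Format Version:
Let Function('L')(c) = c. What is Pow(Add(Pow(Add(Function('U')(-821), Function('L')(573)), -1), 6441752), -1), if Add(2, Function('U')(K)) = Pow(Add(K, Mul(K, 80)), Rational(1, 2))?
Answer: Add(Rational(280962023795, 1809887679114182217), Mul(Rational(1, 1809887679114182217), I, Pow(821, Rational(1, 2)))) ≈ Add(1.5524e-7, Mul(1.5831e-17, I))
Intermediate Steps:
Function('U')(K) = Add(-2, Mul(9, Pow(K, Rational(1, 2)))) (Function('U')(K) = Add(-2, Pow(Add(K, Mul(K, 80)), Rational(1, 2))) = Add(-2, Pow(Add(K, Mul(80, K)), Rational(1, 2))) = Add(-2, Pow(Mul(81, K), Rational(1, 2))) = Add(-2, Mul(9, Pow(K, Rational(1, 2)))))
Pow(Add(Pow(Add(Function('U')(-821), Function('L')(573)), -1), 6441752), -1) = Pow(Add(Pow(Add(Add(-2, Mul(9, Pow(-821, Rational(1, 2)))), 573), -1), 6441752), -1) = Pow(Add(Pow(Add(Add(-2, Mul(9, Mul(I, Pow(821, Rational(1, 2))))), 573), -1), 6441752), -1) = Pow(Add(Pow(Add(Add(-2, Mul(9, I, Pow(821, Rational(1, 2)))), 573), -1), 6441752), -1) = Pow(Add(Pow(Add(571, Mul(9, I, Pow(821, Rational(1, 2)))), -1), 6441752), -1) = Pow(Add(6441752, Pow(Add(571, Mul(9, I, Pow(821, Rational(1, 2)))), -1)), -1)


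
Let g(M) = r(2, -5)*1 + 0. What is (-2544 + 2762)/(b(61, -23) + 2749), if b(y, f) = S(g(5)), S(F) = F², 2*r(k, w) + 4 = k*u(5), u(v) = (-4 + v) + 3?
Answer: 218/2753 ≈ 0.079186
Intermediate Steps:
u(v) = -1 + v
r(k, w) = -2 + 2*k (r(k, w) = -2 + (k*(-1 + 5))/2 = -2 + (k*4)/2 = -2 + (4*k)/2 = -2 + 2*k)
g(M) = 2 (g(M) = (-2 + 2*2)*1 + 0 = (-2 + 4)*1 + 0 = 2*1 + 0 = 2 + 0 = 2)
b(y, f) = 4 (b(y, f) = 2² = 4)
(-2544 + 2762)/(b(61, -23) + 2749) = (-2544 + 2762)/(4 + 2749) = 218/2753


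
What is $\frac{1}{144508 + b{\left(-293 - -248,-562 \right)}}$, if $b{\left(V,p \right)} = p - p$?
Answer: $\frac{1}{144508} \approx 6.92 \cdot 10^{-6}$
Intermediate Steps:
$b{\left(V,p \right)} = 0$
$\frac{1}{144508 + b{\left(-293 - -248,-562 \right)}} = \frac{1}{144508 + 0} = \frac{1}{144508}$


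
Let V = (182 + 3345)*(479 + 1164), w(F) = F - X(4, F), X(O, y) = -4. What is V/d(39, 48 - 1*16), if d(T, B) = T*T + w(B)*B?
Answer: 5794861/2673 ≈ 2167.9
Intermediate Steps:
w(F) = 4 + F (w(F) = F - 1*(-4) = F + 4 = 4 + F)
d(T, B) = T² + B*(4 + B) (d(T, B) = T*T + (4 + B)*B = T² + B*(4 + B))
V = 5794861 (V = 3527*1643 = 5794861)
V/d(39, 48 - 1*16) = 5794861/(39² + (48 - 1*16)*(4 + (48 - 1*16))) = 5794861/(1521 + (48 - 16)*(4 + (48 - 16))) = 5794861/(1521 + 32*(4 + 32)) = 5794861/(1521 + 32*36) = 5794861/(1521 + 1152) = 5794861/2673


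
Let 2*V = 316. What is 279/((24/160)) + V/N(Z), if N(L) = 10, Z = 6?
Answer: 9379/5 ≈ 1875.8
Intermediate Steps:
V = 158 (V = (½)*316 = 158)
279/((24/160)) + V/N(Z) = 279/((24/160)) + 158/10 = 279/((24*(1/160))) + 158*(⅒) = 279/(3/20) + 79/5 = 279*(20/3) + 79/5 = 1860 + 79/5 = 9379/5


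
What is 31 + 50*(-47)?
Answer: -2319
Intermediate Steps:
31 + 50*(-47) = 31 - 2350 = -2319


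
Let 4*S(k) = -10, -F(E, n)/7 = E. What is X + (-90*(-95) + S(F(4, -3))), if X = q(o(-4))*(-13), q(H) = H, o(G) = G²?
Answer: 16679/2 ≈ 8339.5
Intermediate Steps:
F(E, n) = -7*E
S(k) = -5/2 (S(k) = (¼)*(-10) = -5/2)
X = -208 (X = (-4)²*(-13) = 16*(-13) = -208)
X + (-90*(-95) + S(F(4, -3))) = -208 + (-90*(-95) - 5/2) = -208 + (8550 - 5/2) = -208 + 17095/2 = 16679/2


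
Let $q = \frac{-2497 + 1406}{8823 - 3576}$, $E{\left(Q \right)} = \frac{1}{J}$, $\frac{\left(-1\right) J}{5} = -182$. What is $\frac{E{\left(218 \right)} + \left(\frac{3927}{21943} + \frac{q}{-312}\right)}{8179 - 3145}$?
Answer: $\frac{227225773987}{6329113980068880} \approx 3.5902 \cdot 10^{-5}$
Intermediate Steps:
$J = 910$ ($J = \left(-5\right) \left(-182\right) = 910$)
$E{\left(Q \right)} = \frac{1}{910}$
$q = - \frac{1091}{5247} \approx -0.20793$
$\frac{E{\left(218 \right)} + \left(\frac{3927}{21943} + \frac{q}{-312}\right)}{8179 - 3145} = \frac{\frac{1}{910} + \left(\frac{3927}{21943} - \frac{1091}{5247 \left(-312\right)}\right)}{8179 - 3145} = \frac{\frac{1}{910} + \left(3927 \cdot \frac{1}{21943} - - \frac{1091}{1637064}\right)}{5034} = \left(\frac{1}{910} + \left(\frac{3927}{21943} + \frac{1091}{1637064}\right)\right) \frac{1}{5034} = \left(\frac{1}{910} + \frac{6452690141}{35922095352}\right) \frac{1}{5034} = \frac{227225773987}{1257273337320} \cdot \frac{1}{5034} = \frac{227225773987}{6329113980068880}$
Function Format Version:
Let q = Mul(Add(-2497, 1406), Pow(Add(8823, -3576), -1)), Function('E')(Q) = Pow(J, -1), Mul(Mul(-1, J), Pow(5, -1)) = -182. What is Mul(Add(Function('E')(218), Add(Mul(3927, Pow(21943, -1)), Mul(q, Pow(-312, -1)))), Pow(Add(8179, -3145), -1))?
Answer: Rational(227225773987, 6329113980068880) ≈ 3.5902e-5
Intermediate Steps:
J = 910 (J = Mul(-5, -182) = 910)
Function('E')(Q) = Rational(1, 910) (Function('E')(Q) = Pow(910, -1) = Rational(1, 910))
q = Rational(-1091, 5247) (q = Mul(-1091, Pow(5247, -1)) = Mul(-1091, Rational(1, 5247)) = Rational(-1091, 5247) ≈ -0.20793)
Mul(Add(Function('E')(218), Add(Mul(3927, Pow(21943, -1)), Mul(q, Pow(-312, -1)))), Pow(Add(8179, -3145), -1)) = Mul(Add(Rational(1, 910), Add(Mul(3927, Pow(21943, -1)), Mul(Rational(-1091, 5247), Pow(-312, -1)))), Pow(Add(8179, -3145), -1)) = Mul(Add(Rational(1, 910), Add(Mul(3927, Rational(1, 21943)), Mul(Rational(-1091, 5247), Rational(-1, 312)))), Pow(5034, -1)) = Mul(Add(Rational(1, 910), Add(Rational(3927, 21943), Rational(1091, 1637064))), Rational(1, 5034)) = Mul(Add(Rational(1, 910), Rational(6452690141, 35922095352)), Rational(1, 5034)) = Mul(Rational(227225773987, 1257273337320), Rational(1, 5034)) = Rational(227225773987, 6329113980068880)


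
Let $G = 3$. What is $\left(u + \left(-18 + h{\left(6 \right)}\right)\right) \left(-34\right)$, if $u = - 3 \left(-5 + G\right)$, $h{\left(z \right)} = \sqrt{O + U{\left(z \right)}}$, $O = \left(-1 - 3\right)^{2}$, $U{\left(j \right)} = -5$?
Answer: $408 - 34 \sqrt{11} \approx 295.23$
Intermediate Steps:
$O = 16$ ($O = \left(-4\right)^{2} = 16$)
$h{\left(z \right)} = \sqrt{11}$ ($h{\left(z \right)} = \sqrt{16 - 5} = \sqrt{11}$)
$u = 6$ ($u = - 3 \left(-5 + 3\right) = \left(-3\right) \left(-2\right) = 6$)
$\left(u + \left(-18 + h{\left(6 \right)}\right)\right) \left(-34\right) = \left(6 - \left(18 - \sqrt{11}\right)\right) \left(-34\right) = \left(-12 + \sqrt{11}\right) \left(-34\right) = 408 - 34 \sqrt{11}$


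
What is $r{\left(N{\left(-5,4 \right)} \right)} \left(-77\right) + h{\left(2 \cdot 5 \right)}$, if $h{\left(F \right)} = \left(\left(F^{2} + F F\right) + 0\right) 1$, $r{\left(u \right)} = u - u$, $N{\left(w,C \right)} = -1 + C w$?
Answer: $200$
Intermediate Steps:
$r{\left(u \right)} = 0$
$h{\left(F \right)} = 2 F^{2}$ ($h{\left(F \right)} = \left(\left(F^{2} + F^{2}\right) + 0\right) 1 = \left(2 F^{2} + 0\right) 1 = 2 F^{2} \cdot 1 = 2 F^{2}$)
$r{\left(N{\left(-5,4 \right)} \right)} \left(-77\right) + h{\left(2 \cdot 5 \right)} = 0 \left(-77\right) + 2 \left(2 \cdot 5\right)^{2} = 0 + 2 \cdot 10^{2} = 0 + 2 \cdot 100 = 0 + 200 = 200$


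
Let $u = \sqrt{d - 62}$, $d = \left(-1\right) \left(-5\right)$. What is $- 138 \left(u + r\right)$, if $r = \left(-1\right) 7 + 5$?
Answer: $276 - 138 i \sqrt{57} \approx 276.0 - 1041.9 i$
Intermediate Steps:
$d = 5$
$u = i \sqrt{57}$ ($u = \sqrt{5 - 62} = \sqrt{-57} = i \sqrt{57} \approx 7.5498 i$)
$r = -2$ ($r = -7 + 5 = -2$)
$- 138 \left(u + r\right) = - 138 \left(i \sqrt{57} - 2\right) = - 138 \left(-2 + i \sqrt{57}\right) = 276 - 138 i \sqrt{57}$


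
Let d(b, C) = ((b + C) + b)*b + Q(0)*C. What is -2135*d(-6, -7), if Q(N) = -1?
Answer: -258335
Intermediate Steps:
d(b, C) = -C + b*(C + 2*b) (d(b, C) = ((b + C) + b)*b - C = ((C + b) + b)*b - C = (C + 2*b)*b - C = b*(C + 2*b) - C = -C + b*(C + 2*b))
-2135*d(-6, -7) = -2135*(-1*(-7) + 2*(-6)**2 - 7*(-6)) = -2135*(7 + 2*36 + 42) = -2135*(7 + 72 + 42) = -2135*121 = -258335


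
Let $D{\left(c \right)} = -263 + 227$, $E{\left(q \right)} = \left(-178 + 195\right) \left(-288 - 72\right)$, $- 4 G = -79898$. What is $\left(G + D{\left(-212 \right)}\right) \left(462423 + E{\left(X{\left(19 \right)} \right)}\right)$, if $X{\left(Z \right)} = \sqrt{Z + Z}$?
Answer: $\frac{18195994731}{2} \approx 9.098 \cdot 10^{9}$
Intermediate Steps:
$G = \frac{39949}{2}$ ($G = \left(- \frac{1}{4}\right) \left(-79898\right) = \frac{39949}{2} \approx 19975.0$)
$X{\left(Z \right)} = \sqrt{2} \sqrt{Z}$ ($X{\left(Z \right)} = \sqrt{2 Z} = \sqrt{2} \sqrt{Z}$)
$E{\left(q \right)} = -6120$ ($E{\left(q \right)} = 17 \left(-360\right) = -6120$)
$D{\left(c \right)} = -36$
$\left(G + D{\left(-212 \right)}\right) \left(462423 + E{\left(X{\left(19 \right)} \right)}\right) = \left(\frac{39949}{2} - 36\right) \left(462423 - 6120\right) = \frac{39877}{2} \cdot 456303 = \frac{18195994731}{2}$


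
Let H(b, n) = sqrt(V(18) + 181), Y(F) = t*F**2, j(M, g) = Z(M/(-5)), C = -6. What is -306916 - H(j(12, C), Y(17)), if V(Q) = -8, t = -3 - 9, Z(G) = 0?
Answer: -306916 - sqrt(173) ≈ -3.0693e+5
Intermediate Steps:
j(M, g) = 0
t = -12
Y(F) = -12*F**2
H(b, n) = sqrt(173) (H(b, n) = sqrt(-8 + 181) = sqrt(173))
-306916 - H(j(12, C), Y(17)) = -306916 - sqrt(173)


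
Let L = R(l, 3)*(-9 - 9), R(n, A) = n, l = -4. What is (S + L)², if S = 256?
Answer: 107584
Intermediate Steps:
L = 72 (L = -4*(-9 - 9) = -4*(-18) = 72)
(S + L)² = (256 + 72)² = 328² = 107584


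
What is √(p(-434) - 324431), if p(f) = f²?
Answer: 5*I*√5443 ≈ 368.88*I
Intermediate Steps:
√(p(-434) - 324431) = √((-434)² - 324431) = √(188356 - 324431) = √(-136075) = 5*I*√5443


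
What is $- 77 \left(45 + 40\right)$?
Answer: $-6545$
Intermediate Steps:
$- 77 \left(45 + 40\right) = \left(-77\right) 85 = -6545$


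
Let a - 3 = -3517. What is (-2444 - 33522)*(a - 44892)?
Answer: 1740970196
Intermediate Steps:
a = -3514 (a = 3 - 3517 = -3514)
(-2444 - 33522)*(a - 44892) = (-2444 - 33522)*(-3514 - 44892) = -35966*(-48406) = 1740970196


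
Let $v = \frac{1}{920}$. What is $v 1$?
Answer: $\frac{1}{920} \approx 0.001087$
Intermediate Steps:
$v = \frac{1}{920} \approx 0.001087$
$v 1 = \frac{1}{920} \cdot 1 = \frac{1}{920}$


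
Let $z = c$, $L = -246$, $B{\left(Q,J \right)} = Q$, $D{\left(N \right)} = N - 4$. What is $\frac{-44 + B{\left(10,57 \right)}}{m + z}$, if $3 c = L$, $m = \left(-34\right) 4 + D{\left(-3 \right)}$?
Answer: $\frac{34}{225} \approx 0.15111$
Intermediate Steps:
$D{\left(N \right)} = -4 + N$
$m = -143$ ($m = \left(-34\right) 4 - 7 = -136 - 7 = -143$)
$c = -82$ ($c = \frac{1}{3} \left(-246\right) = -82$)
$z = -82$
$\frac{-44 + B{\left(10,57 \right)}}{m + z} = \frac{-44 + 10}{-143 - 82} = - \frac{34}{-225} = \left(-34\right) \left(- \frac{1}{225}\right) = \frac{34}{225}$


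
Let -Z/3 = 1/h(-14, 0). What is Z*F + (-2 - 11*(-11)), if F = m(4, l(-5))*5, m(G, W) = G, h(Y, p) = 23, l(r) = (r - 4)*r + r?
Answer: 2677/23 ≈ 116.39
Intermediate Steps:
l(r) = r + r*(-4 + r) (l(r) = (-4 + r)*r + r = r*(-4 + r) + r = r + r*(-4 + r))
Z = -3/23 ≈ -0.13043
F = 20 (F = 4*5 = 20)
Z*F + (-2 - 11*(-11)) = -3/23*20 + (-2 - 11*(-11)) = -60/23 + (-2 + 121) = -60/23 + 119 = 2677/23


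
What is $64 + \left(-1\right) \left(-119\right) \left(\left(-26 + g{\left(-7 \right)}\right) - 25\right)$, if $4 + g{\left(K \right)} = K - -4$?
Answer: $-6838$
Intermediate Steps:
$g{\left(K \right)} = K$ ($g{\left(K \right)} = -4 + \left(K - -4\right) = -4 + \left(K + 4\right) = -4 + \left(4 + K\right) = K$)
$64 + \left(-1\right) \left(-119\right) \left(\left(-26 + g{\left(-7 \right)}\right) - 25\right) = 64 + \left(-1\right) \left(-119\right) \left(\left(-26 - 7\right) - 25\right) = 64 + 119 \left(-33 - 25\right) = 64 + 119 \left(-58\right) = 64 - 6902 = -6838$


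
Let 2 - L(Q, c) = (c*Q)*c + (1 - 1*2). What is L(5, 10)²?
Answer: 247009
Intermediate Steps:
L(Q, c) = 3 - Q*c² (L(Q, c) = 2 - ((c*Q)*c + (1 - 1*2)) = 2 - ((Q*c)*c + (1 - 2)) = 2 - (Q*c² - 1) = 2 - (-1 + Q*c²) = 2 + (1 - Q*c²) = 3 - Q*c²)
L(5, 10)² = (3 - 1*5*10²)² = (3 - 1*5*100)² = (3 - 500)² = (-497)² = 247009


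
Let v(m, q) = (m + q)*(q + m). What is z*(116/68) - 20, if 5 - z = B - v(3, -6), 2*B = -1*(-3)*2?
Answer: -21/17 ≈ -1.2353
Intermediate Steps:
v(m, q) = (m + q)² (v(m, q) = (m + q)*(m + q) = (m + q)²)
B = 3 (B = (-1*(-3)*2)/2 = (3*2)/2 = (½)*6 = 3)
z = 11 (z = 5 - (3 - (3 - 6)²) = 5 - (3 - 1*(-3)²) = 5 - (3 - 1*9) = 5 - (3 - 9) = 5 - 1*(-6) = 5 + 6 = 11)
z*(116/68) - 20 = 11*(116/68) - 20 = 11*(116*(1/68)) - 20 = 11*(29/17) - 20 = 319/17 - 20 = -21/17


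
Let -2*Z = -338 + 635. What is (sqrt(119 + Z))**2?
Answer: -59/2 ≈ -29.500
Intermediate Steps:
Z = -297/2 (Z = -(-338 + 635)/2 = -1/2*297 = -297/2 ≈ -148.50)
(sqrt(119 + Z))**2 = (sqrt(119 - 297/2))**2 = (sqrt(-59/2))**2 = (I*sqrt(118)/2)**2 = -59/2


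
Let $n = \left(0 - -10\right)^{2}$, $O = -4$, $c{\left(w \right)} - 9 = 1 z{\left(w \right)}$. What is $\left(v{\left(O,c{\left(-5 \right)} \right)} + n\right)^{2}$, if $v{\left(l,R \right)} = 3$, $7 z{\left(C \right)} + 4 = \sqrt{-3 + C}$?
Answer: $10609$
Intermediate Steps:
$z{\left(C \right)} = - \frac{4}{7} + \frac{\sqrt{-3 + C}}{7}$
$c{\left(w \right)} = \frac{59}{7} + \frac{\sqrt{-3 + w}}{7}$ ($c{\left(w \right)} = 9 + 1 \left(- \frac{4}{7} + \frac{\sqrt{-3 + w}}{7}\right) = 9 + \left(- \frac{4}{7} + \frac{\sqrt{-3 + w}}{7}\right) = \frac{59}{7} + \frac{\sqrt{-3 + w}}{7}$)
$n = 100$ ($n = \left(0 + 10\right)^{2} = 10^{2} = 100$)
$\left(v{\left(O,c{\left(-5 \right)} \right)} + n\right)^{2} = \left(3 + 100\right)^{2} = 103^{2} = 10609$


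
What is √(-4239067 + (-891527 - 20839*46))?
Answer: 2*I*√1522297 ≈ 2467.6*I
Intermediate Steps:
√(-4239067 + (-891527 - 20839*46)) = √(-4239067 + (-891527 - 958594)) = √(-4239067 - 1850121) = √(-6089188) = 2*I*√1522297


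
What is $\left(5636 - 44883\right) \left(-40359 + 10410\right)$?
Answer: $1175408403$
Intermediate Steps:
$\left(5636 - 44883\right) \left(-40359 + 10410\right) = \left(-39247\right) \left(-29949\right) = 1175408403$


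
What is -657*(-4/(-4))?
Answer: -657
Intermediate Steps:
-657*(-4/(-4)) = -657*(-4*(-¼)) = -657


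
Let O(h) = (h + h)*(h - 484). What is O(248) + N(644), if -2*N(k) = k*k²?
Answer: -133662048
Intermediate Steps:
O(h) = 2*h*(-484 + h) (O(h) = (2*h)*(-484 + h) = 2*h*(-484 + h))
N(k) = -k³/2 (N(k) = -k*k²/2 = -k³/2)
O(248) + N(644) = 2*248*(-484 + 248) - ½*644³ = 2*248*(-236) - ½*267089984 = -117056 - 133544992 = -133662048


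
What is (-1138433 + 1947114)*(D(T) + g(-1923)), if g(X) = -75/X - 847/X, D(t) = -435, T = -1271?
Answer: -675720096023/1923 ≈ -3.5139e+8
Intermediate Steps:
g(X) = -922/X
(-1138433 + 1947114)*(D(T) + g(-1923)) = (-1138433 + 1947114)*(-435 - 922/(-1923)) = 808681*(-435 - 922*(-1/1923)) = 808681*(-435 + 922/1923) = 808681*(-835583/1923) = -675720096023/1923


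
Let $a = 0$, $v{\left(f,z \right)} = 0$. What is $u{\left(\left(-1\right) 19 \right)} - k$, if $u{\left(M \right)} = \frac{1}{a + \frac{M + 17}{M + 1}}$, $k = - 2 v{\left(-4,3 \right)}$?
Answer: $9$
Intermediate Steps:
$k = 0$ ($k = \left(-2\right) 0 = 0$)
$u{\left(M \right)} = \frac{1 + M}{17 + M}$ ($u{\left(M \right)} = \frac{1}{0 + \frac{M + 17}{M + 1}} = \frac{1}{0 + \frac{17 + M}{1 + M}} = \frac{1}{\frac{1}{1 + M} \left(17 + M\right)} = \frac{1 + M}{17 + M}$)
$u{\left(\left(-1\right) 19 \right)} - k = \frac{1 - 19}{17 - 19} - 0 = \frac{1 - 19}{17 - 19} + 0 = \frac{1}{-2} \left(-18\right) + 0 = \left(- \frac{1}{2}\right) \left(-18\right) + 0 = 9 + 0 = 9$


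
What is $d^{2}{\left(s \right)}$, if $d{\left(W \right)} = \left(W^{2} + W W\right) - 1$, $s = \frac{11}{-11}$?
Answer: $1$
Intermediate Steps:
$s = -1$ ($s = 11 \left(- \frac{1}{11}\right) = -1$)
$d{\left(W \right)} = -1 + 2 W^{2}$ ($d{\left(W \right)} = \left(W^{2} + W^{2}\right) - 1 = 2 W^{2} - 1 = -1 + 2 W^{2}$)
$d^{2}{\left(s \right)} = \left(-1 + 2 \left(-1\right)^{2}\right)^{2} = \left(-1 + 2 \cdot 1\right)^{2} = \left(-1 + 2\right)^{2} = 1^{2} = 1$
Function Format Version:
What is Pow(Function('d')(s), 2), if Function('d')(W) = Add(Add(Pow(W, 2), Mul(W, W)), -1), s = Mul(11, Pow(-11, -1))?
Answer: 1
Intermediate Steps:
s = -1 (s = Mul(11, Rational(-1, 11)) = -1)
Function('d')(W) = Add(-1, Mul(2, Pow(W, 2))) (Function('d')(W) = Add(Add(Pow(W, 2), Pow(W, 2)), -1) = Add(Mul(2, Pow(W, 2)), -1) = Add(-1, Mul(2, Pow(W, 2))))
Pow(Function('d')(s), 2) = Pow(Add(-1, Mul(2, Pow(-1, 2))), 2) = Pow(Add(-1, Mul(2, 1)), 2) = Pow(Add(-1, 2), 2) = Pow(1, 2) = 1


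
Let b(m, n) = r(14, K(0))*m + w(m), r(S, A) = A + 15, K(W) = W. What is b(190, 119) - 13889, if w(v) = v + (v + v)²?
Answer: 133551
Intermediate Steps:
r(S, A) = 15 + A
w(v) = v + 4*v² (w(v) = v + (2*v)² = v + 4*v²)
b(m, n) = 15*m + m*(1 + 4*m) (b(m, n) = (15 + 0)*m + m*(1 + 4*m) = 15*m + m*(1 + 4*m))
b(190, 119) - 13889 = 4*190*(4 + 190) - 13889 = 4*190*194 - 13889 = 147440 - 13889 = 133551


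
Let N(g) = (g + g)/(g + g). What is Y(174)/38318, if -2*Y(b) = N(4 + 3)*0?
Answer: 0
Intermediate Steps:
N(g) = 1 (N(g) = (2*g)/((2*g)) = (2*g)*(1/(2*g)) = 1)
Y(b) = 0 (Y(b) = -0/2 = -1/2*0 = 0)
Y(174)/38318 = 0/38318 = 0*(1/38318) = 0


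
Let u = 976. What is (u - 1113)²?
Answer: 18769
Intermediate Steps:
(u - 1113)² = (976 - 1113)² = (-137)² = 18769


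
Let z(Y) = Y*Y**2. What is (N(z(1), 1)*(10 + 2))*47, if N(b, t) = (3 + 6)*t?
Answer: 5076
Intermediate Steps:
z(Y) = Y**3
N(b, t) = 9*t
(N(z(1), 1)*(10 + 2))*47 = ((9*1)*(10 + 2))*47 = (9*12)*47 = 108*47 = 5076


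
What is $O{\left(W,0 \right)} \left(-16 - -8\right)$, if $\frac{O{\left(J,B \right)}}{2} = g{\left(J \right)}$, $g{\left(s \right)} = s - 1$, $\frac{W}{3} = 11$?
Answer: $-512$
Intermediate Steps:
$W = 33$ ($W = 3 \cdot 11 = 33$)
$g{\left(s \right)} = -1 + s$
$O{\left(J,B \right)} = -2 + 2 J$ ($O{\left(J,B \right)} = 2 \left(-1 + J\right) = -2 + 2 J$)
$O{\left(W,0 \right)} \left(-16 - -8\right) = \left(-2 + 2 \cdot 33\right) \left(-16 - -8\right) = \left(-2 + 66\right) \left(-16 + 8\right) = 64 \left(-8\right) = -512$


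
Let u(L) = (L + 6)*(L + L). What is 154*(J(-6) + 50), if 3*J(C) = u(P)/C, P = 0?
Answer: 7700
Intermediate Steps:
u(L) = 2*L*(6 + L) (u(L) = (6 + L)*(2*L) = 2*L*(6 + L))
J(C) = 0 (J(C) = ((2*0*(6 + 0))/C)/3 = ((2*0*6)/C)/3 = (0/C)/3 = (1/3)*0 = 0)
154*(J(-6) + 50) = 154*(0 + 50) = 154*50 = 7700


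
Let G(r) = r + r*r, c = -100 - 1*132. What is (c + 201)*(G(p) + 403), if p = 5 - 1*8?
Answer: -12679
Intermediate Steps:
p = -3 (p = 5 - 8 = -3)
c = -232 (c = -100 - 132 = -232)
G(r) = r + r²
(c + 201)*(G(p) + 403) = (-232 + 201)*(-3*(1 - 3) + 403) = -31*(-3*(-2) + 403) = -31*(6 + 403) = -31*409 = -12679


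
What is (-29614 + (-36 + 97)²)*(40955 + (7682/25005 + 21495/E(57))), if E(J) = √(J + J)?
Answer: -8838898841367/8335 - 185523345*√114/38 ≈ -1.1126e+9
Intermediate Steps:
E(J) = √2*√J (E(J) = √(2*J) = √2*√J)
(-29614 + (-36 + 97)²)*(40955 + (7682/25005 + 21495/E(57))) = (-29614 + (-36 + 97)²)*(40955 + (7682/25005 + 21495/((√2*√57)))) = (-29614 + 61²)*(40955 + (7682*(1/25005) + 21495/(√114))) = (-29614 + 3721)*(40955 + (7682/25005 + 21495*(√114/114))) = -25893*(40955 + (7682/25005 + 7165*√114/38)) = -25893*(1024087457/25005 + 7165*√114/38) = -8838898841367/8335 - 185523345*√114/38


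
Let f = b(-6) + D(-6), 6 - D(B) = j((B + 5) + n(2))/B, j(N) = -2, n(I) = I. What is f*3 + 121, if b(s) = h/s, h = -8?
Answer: 142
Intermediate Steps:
D(B) = 6 + 2/B (D(B) = 6 - (-2)/B = 6 + 2/B)
b(s) = -8/s
f = 7 (f = -8/(-6) + (6 + 2/(-6)) = -8*(-⅙) + (6 + 2*(-⅙)) = 4/3 + (6 - ⅓) = 4/3 + 17/3 = 7)
f*3 + 121 = 7*3 + 121 = 21 + 121 = 142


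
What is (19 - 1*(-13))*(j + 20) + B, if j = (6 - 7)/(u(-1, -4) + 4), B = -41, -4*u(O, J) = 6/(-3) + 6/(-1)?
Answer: 1781/3 ≈ 593.67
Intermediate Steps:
u(O, J) = 2 (u(O, J) = -(6/(-3) + 6/(-1))/4 = -(6*(-⅓) + 6*(-1))/4 = -(-2 - 6)/4 = -¼*(-8) = 2)
j = -⅙ (j = (6 - 7)/(2 + 4) = -1/6 = -1*⅙ = -⅙ ≈ -0.16667)
(19 - 1*(-13))*(j + 20) + B = (19 - 1*(-13))*(-⅙ + 20) - 41 = (19 + 13)*(119/6) - 41 = 32*(119/6) - 41 = 1904/3 - 41 = 1781/3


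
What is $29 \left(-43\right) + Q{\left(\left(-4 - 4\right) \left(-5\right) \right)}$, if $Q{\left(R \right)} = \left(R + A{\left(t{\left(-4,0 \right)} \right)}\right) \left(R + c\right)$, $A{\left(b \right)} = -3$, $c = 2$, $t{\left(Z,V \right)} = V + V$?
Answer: $307$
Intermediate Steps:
$t{\left(Z,V \right)} = 2 V$
$Q{\left(R \right)} = \left(-3 + R\right) \left(2 + R\right)$ ($Q{\left(R \right)} = \left(R - 3\right) \left(R + 2\right) = \left(-3 + R\right) \left(2 + R\right)$)
$29 \left(-43\right) + Q{\left(\left(-4 - 4\right) \left(-5\right) \right)} = 29 \left(-43\right) - \left(6 - 25 \left(-4 - 4\right)^{2} + \left(-4 - 4\right) \left(-5\right)\right) = -1247 - \left(6 - 1600 + 40\right) = -1247 - \left(46 - 1600\right) = -1247 - -1554 = -1247 + 1554 = 307$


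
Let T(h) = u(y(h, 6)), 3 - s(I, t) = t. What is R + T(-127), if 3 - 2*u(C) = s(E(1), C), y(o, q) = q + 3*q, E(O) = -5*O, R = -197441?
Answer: -197429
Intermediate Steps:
y(o, q) = 4*q
s(I, t) = 3 - t
u(C) = C/2 (u(C) = 3/2 - (3 - C)/2 = 3/2 + (-3/2 + C/2) = C/2)
T(h) = 12 (T(h) = (4*6)/2 = (½)*24 = 12)
R + T(-127) = -197441 + 12 = -197429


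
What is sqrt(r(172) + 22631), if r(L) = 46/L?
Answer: sqrt(167380854)/86 ≈ 150.44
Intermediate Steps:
sqrt(r(172) + 22631) = sqrt(46/172 + 22631) = sqrt(46*(1/172) + 22631) = sqrt(23/86 + 22631) = sqrt(1946289/86) = sqrt(167380854)/86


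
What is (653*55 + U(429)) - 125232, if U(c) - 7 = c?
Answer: -88881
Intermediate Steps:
U(c) = 7 + c
(653*55 + U(429)) - 125232 = (653*55 + (7 + 429)) - 125232 = (35915 + 436) - 125232 = 36351 - 125232 = -88881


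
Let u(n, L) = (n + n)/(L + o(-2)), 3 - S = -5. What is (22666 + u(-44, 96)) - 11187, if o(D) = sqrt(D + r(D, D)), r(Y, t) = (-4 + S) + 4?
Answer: 17618857/1535 + 44*sqrt(6)/4605 ≈ 11478.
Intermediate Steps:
S = 8 (S = 3 - 1*(-5) = 3 + 5 = 8)
r(Y, t) = 8 (r(Y, t) = (-4 + 8) + 4 = 4 + 4 = 8)
o(D) = sqrt(8 + D) (o(D) = sqrt(D + 8) = sqrt(8 + D))
u(n, L) = 2*n/(L + sqrt(6)) (u(n, L) = (n + n)/(L + sqrt(8 - 2)) = (2*n)/(L + sqrt(6)) = 2*n/(L + sqrt(6)))
(22666 + u(-44, 96)) - 11187 = (22666 + 2*(-44)/(96 + sqrt(6))) - 11187 = (22666 - 88/(96 + sqrt(6))) - 11187 = 11479 - 88/(96 + sqrt(6))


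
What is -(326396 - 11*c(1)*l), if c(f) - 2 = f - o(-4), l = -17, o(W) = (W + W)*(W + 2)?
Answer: -323965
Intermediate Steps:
o(W) = 2*W*(2 + W) (o(W) = (2*W)*(2 + W) = 2*W*(2 + W))
c(f) = -14 + f (c(f) = 2 + (f - 2*(-4)*(2 - 4)) = 2 + (f - 2*(-4)*(-2)) = 2 + (f - 1*16) = 2 + (f - 16) = 2 + (-16 + f) = -14 + f)
-(326396 - 11*c(1)*l) = -(326396 - 11*(-14 + 1)*(-17)) = -(326396 - 11*(-13)*(-17)) = -(326396 - (-143)*(-17)) = -(326396 - 1*2431) = -(326396 - 2431) = -1*323965 = -323965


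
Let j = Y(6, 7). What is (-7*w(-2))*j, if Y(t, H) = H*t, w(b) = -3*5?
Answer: 4410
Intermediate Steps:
w(b) = -15
j = 42 (j = 7*6 = 42)
(-7*w(-2))*j = -7*(-15)*42 = 105*42 = 4410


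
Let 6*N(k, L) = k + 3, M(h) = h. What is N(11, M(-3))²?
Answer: 49/9 ≈ 5.4444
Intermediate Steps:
N(k, L) = ½ + k/6 (N(k, L) = (k + 3)/6 = (3 + k)/6 = ½ + k/6)
N(11, M(-3))² = (½ + (⅙)*11)² = (½ + 11/6)² = (7/3)² = 49/9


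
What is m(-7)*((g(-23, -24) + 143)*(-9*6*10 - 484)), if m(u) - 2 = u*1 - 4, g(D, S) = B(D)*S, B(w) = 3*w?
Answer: 16579584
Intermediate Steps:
g(D, S) = 3*D*S (g(D, S) = (3*D)*S = 3*D*S)
m(u) = -2 + u (m(u) = 2 + (u*1 - 4) = 2 + (u - 4) = 2 + (-4 + u) = -2 + u)
m(-7)*((g(-23, -24) + 143)*(-9*6*10 - 484)) = (-2 - 7)*((3*(-23)*(-24) + 143)*(-9*6*10 - 484)) = -9*(1656 + 143)*(-54*10 - 484) = -16191*(-540 - 484) = -16191*(-1024) = -9*(-1842176) = 16579584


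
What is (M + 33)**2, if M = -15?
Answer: 324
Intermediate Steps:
(M + 33)**2 = (-15 + 33)**2 = 18**2 = 324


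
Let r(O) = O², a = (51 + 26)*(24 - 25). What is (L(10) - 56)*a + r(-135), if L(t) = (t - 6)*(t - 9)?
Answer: 22229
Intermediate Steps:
a = -77 (a = 77*(-1) = -77)
L(t) = (-9 + t)*(-6 + t) (L(t) = (-6 + t)*(-9 + t) = (-9 + t)*(-6 + t))
(L(10) - 56)*a + r(-135) = ((54 + 10² - 15*10) - 56)*(-77) + (-135)² = ((54 + 100 - 150) - 56)*(-77) + 18225 = (4 - 56)*(-77) + 18225 = -52*(-77) + 18225 = 4004 + 18225 = 22229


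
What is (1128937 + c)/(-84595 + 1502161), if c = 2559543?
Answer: 1844240/708783 ≈ 2.6020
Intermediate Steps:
(1128937 + c)/(-84595 + 1502161) = (1128937 + 2559543)/(-84595 + 1502161) = 3688480/1417566 = 3688480*(1/1417566) = 1844240/708783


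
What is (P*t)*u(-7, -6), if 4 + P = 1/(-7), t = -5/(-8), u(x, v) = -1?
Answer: 145/56 ≈ 2.5893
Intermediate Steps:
t = 5/8 (t = -5*(-⅛) = 5/8 ≈ 0.62500)
P = -29/7 (P = -4 + 1/(-7) = -4 - ⅐ = -29/7 ≈ -4.1429)
(P*t)*u(-7, -6) = -29/7*5/8*(-1) = -145/56*(-1) = 145/56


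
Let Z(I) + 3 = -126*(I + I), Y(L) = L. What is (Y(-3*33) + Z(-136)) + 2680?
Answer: 36850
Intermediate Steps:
Z(I) = -3 - 252*I (Z(I) = -3 - 126*(I + I) = -3 - 252*I)
(Y(-3*33) + Z(-136)) + 2680 = (-3*33 + (-3 - 252*(-136))) + 2680 = (-99 + (-3 + 34272)) + 2680 = (-99 + 34269) + 2680 = 34170 + 2680 = 36850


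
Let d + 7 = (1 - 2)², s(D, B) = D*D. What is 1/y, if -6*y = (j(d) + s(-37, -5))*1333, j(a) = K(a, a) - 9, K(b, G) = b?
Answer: -3/902441 ≈ -3.3243e-6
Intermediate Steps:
s(D, B) = D²
d = -6 (d = -7 + (1 - 2)² = -7 + (-1)² = -7 + 1 = -6)
j(a) = -9 + a (j(a) = a - 9 = -9 + a)
y = -902441/3 (y = -((-9 - 6) + (-37)²)*1333/6 = -(-15 + 1369)*1333/6 = -677*1333/3 = -⅙*1804882 = -902441/3 ≈ -3.0081e+5)
1/y = 1/(-902441/3) = -3/902441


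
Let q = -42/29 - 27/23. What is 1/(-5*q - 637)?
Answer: -667/416134 ≈ -0.0016028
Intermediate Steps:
q = -1749/667 (q = -42*1/29 - 27*1/23 = -42/29 - 27/23 = -1749/667 ≈ -2.6222)
1/(-5*q - 637) = 1/(-5*(-1749/667) - 637) = 1/(8745/667 - 637) = 1/(-416134/667) = -667/416134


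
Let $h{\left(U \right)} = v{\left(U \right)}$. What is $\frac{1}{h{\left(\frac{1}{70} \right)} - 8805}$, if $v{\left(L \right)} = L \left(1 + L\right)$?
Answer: $- \frac{4900}{43144429} \approx -0.00011357$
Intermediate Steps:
$h{\left(U \right)} = U \left(1 + U\right)$
$\frac{1}{h{\left(\frac{1}{70} \right)} - 8805} = \frac{1}{\frac{1 + \frac{1}{70}}{70} - 8805} = \frac{1}{\frac{1}{70} \cdot \frac{71}{70} - 8805} = \frac{1}{\frac{71}{4900} - 8805} = \frac{1}{- \frac{43144429}{4900}} = - \frac{4900}{43144429}$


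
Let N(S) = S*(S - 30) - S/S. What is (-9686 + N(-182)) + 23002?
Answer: 51899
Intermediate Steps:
N(S) = -1 + S*(-30 + S) (N(S) = S*(-30 + S) - 1*1 = S*(-30 + S) - 1 = -1 + S*(-30 + S))
(-9686 + N(-182)) + 23002 = (-9686 + (-1 + (-182)² - 30*(-182))) + 23002 = (-9686 + (-1 + 33124 + 5460)) + 23002 = (-9686 + 38583) + 23002 = 28897 + 23002 = 51899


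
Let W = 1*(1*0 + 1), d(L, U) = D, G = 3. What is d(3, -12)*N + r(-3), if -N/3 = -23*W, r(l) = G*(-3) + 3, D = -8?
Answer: -558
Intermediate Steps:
d(L, U) = -8
r(l) = -6 (r(l) = 3*(-3) + 3 = -9 + 3 = -6)
W = 1 (W = 1*(0 + 1) = 1*1 = 1)
N = 69 (N = -(-69) = -3*(-23) = 69)
d(3, -12)*N + r(-3) = -8*69 - 6 = -552 - 6 = -558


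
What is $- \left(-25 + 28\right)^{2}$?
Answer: $-9$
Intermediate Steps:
$- \left(-25 + 28\right)^{2} = - 3^{2} = \left(-1\right) 9 = -9$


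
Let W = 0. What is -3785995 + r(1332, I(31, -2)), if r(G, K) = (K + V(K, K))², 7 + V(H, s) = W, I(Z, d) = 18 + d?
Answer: -3785914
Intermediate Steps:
V(H, s) = -7 (V(H, s) = -7 + 0 = -7)
r(G, K) = (-7 + K)² (r(G, K) = (K - 7)² = (-7 + K)²)
-3785995 + r(1332, I(31, -2)) = -3785995 + (-7 + (18 - 2))² = -3785995 + (-7 + 16)² = -3785995 + 9² = -3785995 + 81 = -3785914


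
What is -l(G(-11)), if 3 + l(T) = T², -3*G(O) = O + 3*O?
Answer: -1909/9 ≈ -212.11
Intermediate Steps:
G(O) = -4*O/3 (G(O) = -(O + 3*O)/3 = -4*O/3)
l(T) = -3 + T²
-l(G(-11)) = -(-3 + (-4/3*(-11))²) = -(-3 + (44/3)²) = -(-3 + 1936/9) = -1*1909/9 = -1909/9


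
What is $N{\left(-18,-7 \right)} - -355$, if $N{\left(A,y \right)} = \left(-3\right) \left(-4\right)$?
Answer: $367$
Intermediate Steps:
$N{\left(A,y \right)} = 12$
$N{\left(-18,-7 \right)} - -355 = 12 - -355 = 12 + 355 = 367$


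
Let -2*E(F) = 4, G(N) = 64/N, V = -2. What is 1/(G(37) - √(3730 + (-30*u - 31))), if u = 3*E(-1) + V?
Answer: -2368/5388395 - 1369*√3939/5388395 ≈ -0.016385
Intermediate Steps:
E(F) = -2 (E(F) = -½*4 = -2)
u = -8 (u = 3*(-2) - 2 = -6 - 2 = -8)
1/(G(37) - √(3730 + (-30*u - 31))) = 1/(64/37 - √(3730 + (-30*(-8) - 31))) = 1/(64*(1/37) - √(3730 + (240 - 31))) = 1/(64/37 - √(3730 + 209)) = 1/(64/37 - √3939)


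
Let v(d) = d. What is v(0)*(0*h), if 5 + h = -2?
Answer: 0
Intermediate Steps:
h = -7 (h = -5 - 2 = -7)
v(0)*(0*h) = 0*(0*(-7)) = 0*0 = 0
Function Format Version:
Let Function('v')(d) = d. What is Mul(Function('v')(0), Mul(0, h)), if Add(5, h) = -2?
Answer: 0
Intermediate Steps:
h = -7 (h = Add(-5, -2) = -7)
Mul(Function('v')(0), Mul(0, h)) = Mul(0, Mul(0, -7)) = Mul(0, 0) = 0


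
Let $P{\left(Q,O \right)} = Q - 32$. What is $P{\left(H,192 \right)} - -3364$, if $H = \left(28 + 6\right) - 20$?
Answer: $3346$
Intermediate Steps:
$H = 14$ ($H = 34 - 20 = 14$)
$P{\left(Q,O \right)} = -32 + Q$ ($P{\left(Q,O \right)} = Q - 32 = -32 + Q$)
$P{\left(H,192 \right)} - -3364 = \left(-32 + 14\right) - -3364 = -18 + 3364 = 3346$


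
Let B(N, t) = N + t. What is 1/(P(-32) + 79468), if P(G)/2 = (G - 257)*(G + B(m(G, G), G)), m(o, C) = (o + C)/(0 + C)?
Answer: 1/115304 ≈ 8.6727e-6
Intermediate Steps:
m(o, C) = (C + o)/C
P(G) = 2*(-257 + G)*(2 + 2*G) (P(G) = 2*((G - 257)*(G + ((G + G)/G + G))) = 2*((-257 + G)*(G + ((2*G)/G + G))) = 2*((-257 + G)*(G + (2 + G))) = 2*((-257 + G)*(2 + 2*G)) = 2*(-257 + G)*(2 + 2*G))
1/(P(-32) + 79468) = 1/((-1028 - 1024*(-32) + 4*(-32)**2) + 79468) = 1/((-1028 + 32768 + 4*1024) + 79468) = 1/((-1028 + 32768 + 4096) + 79468) = 1/(35836 + 79468) = 1/115304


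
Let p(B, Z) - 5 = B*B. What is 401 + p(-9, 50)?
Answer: 487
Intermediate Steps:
p(B, Z) = 5 + B² (p(B, Z) = 5 + B*B = 5 + B²)
401 + p(-9, 50) = 401 + (5 + (-9)²) = 401 + (5 + 81) = 401 + 86 = 487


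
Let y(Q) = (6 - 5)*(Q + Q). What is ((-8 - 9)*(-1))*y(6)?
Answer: 204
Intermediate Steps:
y(Q) = 2*Q (y(Q) = 1*(2*Q) = 2*Q)
((-8 - 9)*(-1))*y(6) = ((-8 - 9)*(-1))*(2*6) = -17*(-1)*12 = 17*12 = 204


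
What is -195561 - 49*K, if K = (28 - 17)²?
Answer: -201490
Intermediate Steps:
K = 121 (K = 11² = 121)
-195561 - 49*K = -195561 - 49*121 = -195561 - 1*5929 = -195561 - 5929 = -201490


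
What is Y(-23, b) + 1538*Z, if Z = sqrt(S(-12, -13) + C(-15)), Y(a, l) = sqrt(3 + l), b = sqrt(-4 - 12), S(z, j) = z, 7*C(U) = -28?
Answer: 2 + 6153*I ≈ 2.0 + 6153.0*I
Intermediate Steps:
C(U) = -4 (C(U) = (1/7)*(-28) = -4)
b = 4*I (b = sqrt(-16) = 4*I ≈ 4.0*I)
Z = 4*I (Z = sqrt(-12 - 4) = sqrt(-16) = 4*I ≈ 4.0*I)
Y(-23, b) + 1538*Z = sqrt(3 + 4*I) + 1538*(4*I) = (2 + I) + 6152*I = 2 + 6153*I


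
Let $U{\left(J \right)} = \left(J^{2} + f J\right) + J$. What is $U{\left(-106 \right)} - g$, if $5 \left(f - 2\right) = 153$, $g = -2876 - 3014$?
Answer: $\frac{67822}{5} \approx 13564.0$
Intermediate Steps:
$g = -5890$ ($g = -2876 - 3014 = -5890$)
$f = \frac{163}{5}$ ($f = 2 + \frac{1}{5} \cdot 153 = 2 + \frac{153}{5} = \frac{163}{5} \approx 32.6$)
$U{\left(J \right)} = J^{2} + \frac{168 J}{5}$ ($U{\left(J \right)} = \left(J^{2} + \frac{163 J}{5}\right) + J = J^{2} + \frac{168 J}{5}$)
$U{\left(-106 \right)} - g = \frac{1}{5} \left(-106\right) \left(168 + 5 \left(-106\right)\right) - -5890 = \frac{1}{5} \left(-106\right) \left(168 - 530\right) + 5890 = \frac{1}{5} \left(-106\right) \left(-362\right) + 5890 = \frac{38372}{5} + 5890 = \frac{67822}{5}$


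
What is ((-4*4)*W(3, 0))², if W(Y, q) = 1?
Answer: 256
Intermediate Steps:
((-4*4)*W(3, 0))² = (-4*4*1)² = (-16*1)² = (-16)² = 256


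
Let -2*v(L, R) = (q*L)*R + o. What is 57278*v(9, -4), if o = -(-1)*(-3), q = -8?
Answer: -8162115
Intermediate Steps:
o = -3 (o = -1*3 = -3)
v(L, R) = 3/2 + 4*L*R (v(L, R) = -((-8*L)*R - 3)/2 = -(-8*L*R - 3)/2 = -(-3 - 8*L*R)/2 = 3/2 + 4*L*R)
57278*v(9, -4) = 57278*(3/2 + 4*9*(-4)) = 57278*(3/2 - 144) = 57278*(-285/2) = -8162115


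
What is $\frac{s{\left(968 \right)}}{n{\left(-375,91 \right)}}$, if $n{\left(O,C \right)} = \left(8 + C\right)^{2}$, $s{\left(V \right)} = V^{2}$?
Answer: $\frac{7744}{81} \approx 95.605$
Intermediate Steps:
$\frac{s{\left(968 \right)}}{n{\left(-375,91 \right)}} = \frac{968^{2}}{\left(8 + 91\right)^{2}} = \frac{937024}{99^{2}} = \frac{937024}{9801} = 937024 \cdot \frac{1}{9801} = \frac{7744}{81}$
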